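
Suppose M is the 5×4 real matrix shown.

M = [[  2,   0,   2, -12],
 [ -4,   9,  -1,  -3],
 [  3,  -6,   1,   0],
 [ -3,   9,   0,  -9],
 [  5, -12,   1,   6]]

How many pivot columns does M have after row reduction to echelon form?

2

Row reduce to echelon form.
R2 ← R2 + (2)·R1: [0, 9, 3, -27]
R3 ← R3 − (3/2)·R1: [0, -6, -2, 18]
R4 ← R4 + (3/2)·R1: [0, 9, 3, -27]
R5 ← R5 − (5/2)·R1: [0, -12, -4, 36]
R3 ← R3 + (2/3)·R2: [0, 0, 0, 0]
R4 ← R4 − R2: [0, 0, 0, 0]
R5 ← R5 + (4/3)·R2: [0, 0, 0, 0]
Echelon form has 2 nonzero rows, so rank(M) = 2.
Each nonzero row contributes one pivot column: 2 pivot columns.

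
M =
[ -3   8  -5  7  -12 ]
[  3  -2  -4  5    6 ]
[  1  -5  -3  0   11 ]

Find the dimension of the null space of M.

2

Row reduce to echelon form.
R2 ← R2 + R1: [0, 6, -9, 12, -6]
R3 ← R3 + (1/3)·R1: [0, -7/3, -14/3, 7/3, 7]
R3 ← R3 + (7/18)·R2: [0, 0, -49/6, 7, 14/3]
3 nonzero rows, so rank(M) = 3.
M has 5 columns; by rank–nullity, nullity = 5 − 3 = 2.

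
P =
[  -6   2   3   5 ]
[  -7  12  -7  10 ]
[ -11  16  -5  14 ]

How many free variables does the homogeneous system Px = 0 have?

Row reduce to echelon form.
R2 ← R2 − (7/6)·R1: [0, 29/3, -21/2, 25/6]
R3 ← R3 − (11/6)·R1: [0, 37/3, -21/2, 29/6]
R3 ← R3 − (37/29)·R2: [0, 0, 84/29, -14/29]
3 nonzero rows, so rank(P) = 3.
P has 4 columns; by rank–nullity, nullity = 4 − 3 = 1.

1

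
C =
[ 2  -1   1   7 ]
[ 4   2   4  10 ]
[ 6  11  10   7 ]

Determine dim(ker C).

Row reduce to echelon form.
R2 ← R2 − (2)·R1: [0, 4, 2, -4]
R3 ← R3 − (3)·R1: [0, 14, 7, -14]
R3 ← R3 − (7/2)·R2: [0, 0, 0, 0]
2 nonzero rows, so rank(C) = 2.
C has 4 columns; by rank–nullity, nullity = 4 − 2 = 2.

2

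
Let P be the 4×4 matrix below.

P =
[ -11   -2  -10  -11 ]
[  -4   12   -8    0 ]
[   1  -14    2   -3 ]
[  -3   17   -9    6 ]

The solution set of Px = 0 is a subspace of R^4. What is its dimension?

Row reduce to echelon form.
R2 ← R2 − (4/11)·R1: [0, 140/11, -48/11, 4]
R3 ← R3 + (1/11)·R1: [0, -156/11, 12/11, -4]
R4 ← R4 − (3/11)·R1: [0, 193/11, -69/11, 9]
R3 ← R3 + (39/35)·R2: [0, 0, -132/35, 16/35]
R4 ← R4 − (193/140)·R2: [0, 0, -9/35, 122/35]
R4 ← R4 − (3/44)·R3: [0, 0, 0, 38/11]
4 nonzero rows, so rank(P) = 4.
P has 4 columns; by rank–nullity, nullity = 4 − 4 = 0.

0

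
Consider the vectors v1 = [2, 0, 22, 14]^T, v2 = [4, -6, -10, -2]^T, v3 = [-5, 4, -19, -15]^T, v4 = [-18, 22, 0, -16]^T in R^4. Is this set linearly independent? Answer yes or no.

Form the matrix with these vectors as rows and row reduce.
R2 ← R2 − (2)·R1: [0, -6, -54, -30]
R3 ← R3 + (5/2)·R1: [0, 4, 36, 20]
R4 ← R4 + (9)·R1: [0, 22, 198, 110]
R3 ← R3 + (2/3)·R2: [0, 0, 0, 0]
R4 ← R4 + (11/3)·R2: [0, 0, 0, 0]
2 nonzero rows, so the 4 vectors span a space of dimension 2.
Since 2 < 4, the vectors are linearly dependent.

no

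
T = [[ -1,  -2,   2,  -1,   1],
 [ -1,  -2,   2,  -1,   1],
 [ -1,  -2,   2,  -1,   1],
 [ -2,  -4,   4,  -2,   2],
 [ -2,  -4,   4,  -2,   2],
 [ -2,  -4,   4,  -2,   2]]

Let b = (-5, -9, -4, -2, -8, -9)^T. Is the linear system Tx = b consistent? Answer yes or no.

no

Row reduce the augmented matrix [T | b].
R2 ← R2 − R1: [0, 0, 0, 0, 0, -4]
R3 ← R3 − R1: [0, 0, 0, 0, 0, 1]
R4 ← R4 − (2)·R1: [0, 0, 0, 0, 0, 8]
R5 ← R5 − (2)·R1: [0, 0, 0, 0, 0, 2]
R6 ← R6 − (2)·R1: [0, 0, 0, 0, 0, 1]
R3 ← R3 + (1/4)·R2: [0, 0, 0, 0, 0, 0]
R4 ← R4 + (2)·R2: [0, 0, 0, 0, 0, 0]
R5 ← R5 + (1/2)·R2: [0, 0, 0, 0, 0, 0]
R6 ← R6 + (1/4)·R2: [0, 0, 0, 0, 0, 0]
The echelon form has 2 nonzero rows; the last pivot sits in the augmented column, so rank(T) = 1 but rank([T|b]) = 2.
Since the ranks differ, the system is inconsistent.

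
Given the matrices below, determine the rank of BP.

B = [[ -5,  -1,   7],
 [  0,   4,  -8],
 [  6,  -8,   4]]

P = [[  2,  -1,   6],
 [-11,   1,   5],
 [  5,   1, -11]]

3

First compute BP:
[[ 36,  11, -112],
 [-84,  -4, 108],
 [120, -10, -48]]
Now row reduce the product.
R2 ← R2 + (7/3)·R1: [0, 65/3, -460/3]
R3 ← R3 − (10/3)·R1: [0, -140/3, 976/3]
R3 ← R3 + (28/13)·R2: [0, 0, -64/13]
3 nonzero rows, so rank(BP) = 3.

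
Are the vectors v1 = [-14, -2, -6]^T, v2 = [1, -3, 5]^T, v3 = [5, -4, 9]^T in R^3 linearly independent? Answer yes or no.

no

Form the matrix with these vectors as rows and row reduce.
R2 ← R2 + (1/14)·R1: [0, -22/7, 32/7]
R3 ← R3 + (5/14)·R1: [0, -33/7, 48/7]
R3 ← R3 − (3/2)·R2: [0, 0, 0]
2 nonzero rows, so the 3 vectors span a space of dimension 2.
Since 2 < 3, the vectors are linearly dependent.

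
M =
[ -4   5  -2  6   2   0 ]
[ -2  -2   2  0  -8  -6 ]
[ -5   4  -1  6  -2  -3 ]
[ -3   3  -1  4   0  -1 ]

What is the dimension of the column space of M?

Row reduce to echelon form.
R2 ← R2 − (1/2)·R1: [0, -9/2, 3, -3, -9, -6]
R3 ← R3 − (5/4)·R1: [0, -9/4, 3/2, -3/2, -9/2, -3]
R4 ← R4 − (3/4)·R1: [0, -3/4, 1/2, -1/2, -3/2, -1]
R3 ← R3 − (1/2)·R2: [0, 0, 0, 0, 0, 0]
R4 ← R4 − (1/6)·R2: [0, 0, 0, 0, 0, 0]
Echelon form has 2 nonzero rows, so rank(M) = 2.
The column space has dimension equal to the rank: 2.

2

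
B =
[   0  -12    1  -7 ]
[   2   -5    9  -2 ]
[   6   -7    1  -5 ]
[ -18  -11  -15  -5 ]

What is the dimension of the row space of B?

Row reduce to echelon form.
Swap R1 ↔ R2
R3 ← R3 − (3)·R1: [0, 8, -26, 1]
R4 ← R4 + (9)·R1: [0, -56, 66, -23]
R3 ← R3 + (2/3)·R2: [0, 0, -76/3, -11/3]
R4 ← R4 − (14/3)·R2: [0, 0, 184/3, 29/3]
R4 ← R4 + (46/19)·R3: [0, 0, 0, 15/19]
Echelon form has 4 nonzero rows, so rank(B) = 4.
The row space has dimension equal to the rank: 4.

4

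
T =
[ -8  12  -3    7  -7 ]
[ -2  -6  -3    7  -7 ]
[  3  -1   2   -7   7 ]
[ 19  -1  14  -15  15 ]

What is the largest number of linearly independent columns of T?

3

Row reduce to echelon form.
R2 ← R2 − (1/4)·R1: [0, -9, -9/4, 21/4, -21/4]
R3 ← R3 + (3/8)·R1: [0, 7/2, 7/8, -35/8, 35/8]
R4 ← R4 + (19/8)·R1: [0, 55/2, 55/8, 13/8, -13/8]
R3 ← R3 + (7/18)·R2: [0, 0, 0, -7/3, 7/3]
R4 ← R4 + (55/18)·R2: [0, 0, 0, 53/3, -53/3]
R4 ← R4 + (53/7)·R3: [0, 0, 0, 0, 0]
Echelon form has 3 nonzero rows, so rank(T) = 3.
The rank gives the maximum number of linearly independent columns: 3.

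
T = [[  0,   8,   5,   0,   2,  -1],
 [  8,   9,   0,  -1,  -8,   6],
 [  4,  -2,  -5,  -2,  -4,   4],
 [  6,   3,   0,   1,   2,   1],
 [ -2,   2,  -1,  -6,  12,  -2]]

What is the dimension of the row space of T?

4

Row reduce to echelon form.
Swap R1 ↔ R2
R3 ← R3 − (1/2)·R1: [0, -13/2, -5, -3/2, 0, 1]
R4 ← R4 − (3/4)·R1: [0, -15/4, 0, 7/4, 8, -7/2]
R5 ← R5 + (1/4)·R1: [0, 17/4, -1, -25/4, 10, -1/2]
R3 ← R3 + (13/16)·R2: [0, 0, -15/16, -3/2, 13/8, 3/16]
R4 ← R4 + (15/32)·R2: [0, 0, 75/32, 7/4, 143/16, -127/32]
R5 ← R5 − (17/32)·R2: [0, 0, -117/32, -25/4, 143/16, 1/32]
R4 ← R4 + (5/2)·R3: [0, 0, 0, -2, 13, -7/2]
R5 ← R5 − (39/10)·R3: [0, 0, 0, -2/5, 13/5, -7/10]
R5 ← R5 − (1/5)·R4: [0, 0, 0, 0, 0, 0]
Echelon form has 4 nonzero rows, so rank(T) = 4.
The row space has dimension equal to the rank: 4.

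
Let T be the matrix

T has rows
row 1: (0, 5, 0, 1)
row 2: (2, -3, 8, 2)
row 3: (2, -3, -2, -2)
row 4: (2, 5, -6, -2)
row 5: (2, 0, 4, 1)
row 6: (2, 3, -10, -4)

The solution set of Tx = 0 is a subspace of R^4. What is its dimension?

1

Row reduce to echelon form.
Swap R1 ↔ R2
R3 ← R3 − R1: [0, 0, -10, -4]
R4 ← R4 − R1: [0, 8, -14, -4]
R5 ← R5 − R1: [0, 3, -4, -1]
R6 ← R6 − R1: [0, 6, -18, -6]
R4 ← R4 − (8/5)·R2: [0, 0, -14, -28/5]
R5 ← R5 − (3/5)·R2: [0, 0, -4, -8/5]
R6 ← R6 − (6/5)·R2: [0, 0, -18, -36/5]
R4 ← R4 − (7/5)·R3: [0, 0, 0, 0]
R5 ← R5 − (2/5)·R3: [0, 0, 0, 0]
R6 ← R6 − (9/5)·R3: [0, 0, 0, 0]
3 nonzero rows, so rank(T) = 3.
T has 4 columns; by rank–nullity, nullity = 4 − 3 = 1.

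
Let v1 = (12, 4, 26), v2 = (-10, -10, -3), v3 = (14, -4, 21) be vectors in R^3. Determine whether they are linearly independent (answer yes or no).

Form the matrix with these vectors as rows and row reduce.
R2 ← R2 + (5/6)·R1: [0, -20/3, 56/3]
R3 ← R3 − (7/6)·R1: [0, -26/3, -28/3]
R3 ← R3 − (13/10)·R2: [0, 0, -168/5]
3 nonzero rows, so the 3 vectors span a space of dimension 3.
Since 3 = 3, the vectors are linearly independent.

yes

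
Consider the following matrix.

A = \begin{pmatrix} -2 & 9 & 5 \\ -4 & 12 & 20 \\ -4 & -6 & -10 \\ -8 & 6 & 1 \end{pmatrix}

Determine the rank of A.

Row reduce to echelon form.
R2 ← R2 − (2)·R1: [0, -6, 10]
R3 ← R3 − (2)·R1: [0, -24, -20]
R4 ← R4 − (4)·R1: [0, -30, -19]
R3 ← R3 − (4)·R2: [0, 0, -60]
R4 ← R4 − (5)·R2: [0, 0, -69]
R4 ← R4 − (23/20)·R3: [0, 0, 0]
Echelon form has 3 nonzero rows, so rank(A) = 3.

3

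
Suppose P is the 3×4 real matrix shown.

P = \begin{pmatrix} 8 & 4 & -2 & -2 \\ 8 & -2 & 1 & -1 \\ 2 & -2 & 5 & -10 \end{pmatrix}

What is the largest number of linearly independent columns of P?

3

Row reduce to echelon form.
R2 ← R2 − R1: [0, -6, 3, 1]
R3 ← R3 − (1/4)·R1: [0, -3, 11/2, -19/2]
R3 ← R3 − (1/2)·R2: [0, 0, 4, -10]
Echelon form has 3 nonzero rows, so rank(P) = 3.
The rank gives the maximum number of linearly independent columns: 3.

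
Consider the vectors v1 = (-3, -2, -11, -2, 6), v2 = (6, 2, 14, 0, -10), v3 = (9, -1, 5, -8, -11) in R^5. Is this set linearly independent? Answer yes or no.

Form the matrix with these vectors as rows and row reduce.
R2 ← R2 + (2)·R1: [0, -2, -8, -4, 2]
R3 ← R3 + (3)·R1: [0, -7, -28, -14, 7]
R3 ← R3 − (7/2)·R2: [0, 0, 0, 0, 0]
2 nonzero rows, so the 3 vectors span a space of dimension 2.
Since 2 < 3, the vectors are linearly dependent.

no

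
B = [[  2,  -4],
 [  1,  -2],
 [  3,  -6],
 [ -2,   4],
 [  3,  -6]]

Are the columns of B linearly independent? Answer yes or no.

Row reduce B to echelon form.
R2 ← R2 − (1/2)·R1: [0, 0]
R3 ← R3 − (3/2)·R1: [0, 0]
R4 ← R4 + R1: [0, 0]
R5 ← R5 − (3/2)·R1: [0, 0]
1 pivot among 2 columns.
Only 1 < 2 pivot columns, so the columns are linearly dependent.

no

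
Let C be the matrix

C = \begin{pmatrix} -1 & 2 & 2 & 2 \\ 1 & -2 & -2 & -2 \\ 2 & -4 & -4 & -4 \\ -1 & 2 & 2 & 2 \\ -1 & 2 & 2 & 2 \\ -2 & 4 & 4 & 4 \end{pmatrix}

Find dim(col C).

Row reduce to echelon form.
R2 ← R2 + R1: [0, 0, 0, 0]
R3 ← R3 + (2)·R1: [0, 0, 0, 0]
R4 ← R4 − R1: [0, 0, 0, 0]
R5 ← R5 − R1: [0, 0, 0, 0]
R6 ← R6 − (2)·R1: [0, 0, 0, 0]
Echelon form has 1 nonzero row, so rank(C) = 1.
The column space has dimension equal to the rank: 1.

1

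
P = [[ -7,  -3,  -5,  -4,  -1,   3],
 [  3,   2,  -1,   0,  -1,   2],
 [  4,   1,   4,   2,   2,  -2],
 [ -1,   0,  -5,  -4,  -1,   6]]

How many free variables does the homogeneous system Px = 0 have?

3

Row reduce to echelon form.
R2 ← R2 + (3/7)·R1: [0, 5/7, -22/7, -12/7, -10/7, 23/7]
R3 ← R3 + (4/7)·R1: [0, -5/7, 8/7, -2/7, 10/7, -2/7]
R4 ← R4 − (1/7)·R1: [0, 3/7, -30/7, -24/7, -6/7, 39/7]
R3 ← R3 + R2: [0, 0, -2, -2, 0, 3]
R4 ← R4 − (3/5)·R2: [0, 0, -12/5, -12/5, 0, 18/5]
R4 ← R4 − (6/5)·R3: [0, 0, 0, 0, 0, 0]
3 nonzero rows, so rank(P) = 3.
P has 6 columns; by rank–nullity, nullity = 6 − 3 = 3.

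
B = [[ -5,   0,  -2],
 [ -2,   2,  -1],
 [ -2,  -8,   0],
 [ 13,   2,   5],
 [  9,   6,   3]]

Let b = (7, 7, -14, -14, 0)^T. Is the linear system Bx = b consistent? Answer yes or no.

yes

Row reduce the augmented matrix [B | b].
R2 ← R2 − (2/5)·R1: [0, 2, -1/5, 21/5]
R3 ← R3 − (2/5)·R1: [0, -8, 4/5, -84/5]
R4 ← R4 + (13/5)·R1: [0, 2, -1/5, 21/5]
R5 ← R5 + (9/5)·R1: [0, 6, -3/5, 63/5]
R3 ← R3 + (4)·R2: [0, 0, 0, 0]
R4 ← R4 − R2: [0, 0, 0, 0]
R5 ← R5 − (3)·R2: [0, 0, 0, 0]
The echelon form has 2 nonzero rows, and every pivot lies in the first 3 columns, so rank(B) = rank([B|b]) = 2.
The system is consistent.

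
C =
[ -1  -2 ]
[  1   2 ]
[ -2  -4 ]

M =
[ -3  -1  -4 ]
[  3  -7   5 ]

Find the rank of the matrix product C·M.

1

First compute CM:
[[ -3,  15,  -6],
 [  3, -15,   6],
 [ -6,  30, -12]]
Now row reduce the product.
R2 ← R2 + R1: [0, 0, 0]
R3 ← R3 − (2)·R1: [0, 0, 0]
1 nonzero row, so rank(CM) = 1.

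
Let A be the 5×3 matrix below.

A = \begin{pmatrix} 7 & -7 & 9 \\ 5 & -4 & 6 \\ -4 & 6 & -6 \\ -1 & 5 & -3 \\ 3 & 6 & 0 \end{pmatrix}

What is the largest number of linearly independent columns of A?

Row reduce to echelon form.
R2 ← R2 − (5/7)·R1: [0, 1, -3/7]
R3 ← R3 + (4/7)·R1: [0, 2, -6/7]
R4 ← R4 + (1/7)·R1: [0, 4, -12/7]
R5 ← R5 − (3/7)·R1: [0, 9, -27/7]
R3 ← R3 − (2)·R2: [0, 0, 0]
R4 ← R4 − (4)·R2: [0, 0, 0]
R5 ← R5 − (9)·R2: [0, 0, 0]
Echelon form has 2 nonzero rows, so rank(A) = 2.
The rank gives the maximum number of linearly independent columns: 2.

2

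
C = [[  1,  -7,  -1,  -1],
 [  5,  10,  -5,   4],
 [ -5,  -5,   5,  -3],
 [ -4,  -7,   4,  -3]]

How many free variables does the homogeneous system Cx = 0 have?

Row reduce to echelon form.
R2 ← R2 − (5)·R1: [0, 45, 0, 9]
R3 ← R3 + (5)·R1: [0, -40, 0, -8]
R4 ← R4 + (4)·R1: [0, -35, 0, -7]
R3 ← R3 + (8/9)·R2: [0, 0, 0, 0]
R4 ← R4 + (7/9)·R2: [0, 0, 0, 0]
2 nonzero rows, so rank(C) = 2.
C has 4 columns; by rank–nullity, nullity = 4 − 2 = 2.

2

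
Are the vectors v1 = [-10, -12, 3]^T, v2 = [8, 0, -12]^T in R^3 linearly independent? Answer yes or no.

yes

Form the matrix with these vectors as rows and row reduce.
R2 ← R2 + (4/5)·R1: [0, -48/5, -48/5]
2 nonzero rows, so the 2 vectors span a space of dimension 2.
Since 2 = 2, the vectors are linearly independent.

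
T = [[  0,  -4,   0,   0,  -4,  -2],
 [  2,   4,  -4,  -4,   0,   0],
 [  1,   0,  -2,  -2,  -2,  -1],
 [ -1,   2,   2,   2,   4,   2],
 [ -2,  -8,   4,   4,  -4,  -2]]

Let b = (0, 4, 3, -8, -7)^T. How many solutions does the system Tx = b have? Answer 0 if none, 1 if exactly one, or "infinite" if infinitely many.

Row reduce the augmented matrix [T | b].
Swap R1 ↔ R2
R3 ← R3 − (1/2)·R1: [0, -2, 0, 0, -2, -1, 1]
R4 ← R4 + (1/2)·R1: [0, 4, 0, 0, 4, 2, -6]
R5 ← R5 + R1: [0, -4, 0, 0, -4, -2, -3]
R3 ← R3 − (1/2)·R2: [0, 0, 0, 0, 0, 0, 1]
R4 ← R4 + R2: [0, 0, 0, 0, 0, 0, -6]
R5 ← R5 − R2: [0, 0, 0, 0, 0, 0, -3]
R4 ← R4 + (6)·R3: [0, 0, 0, 0, 0, 0, 0]
R5 ← R5 + (3)·R3: [0, 0, 0, 0, 0, 0, 0]
The echelon form has 3 nonzero rows; the last pivot sits in the augmented column, so rank(T) = 2 but rank([T|b]) = 3.
Since the ranks differ, the system is inconsistent.
It has no solutions.

0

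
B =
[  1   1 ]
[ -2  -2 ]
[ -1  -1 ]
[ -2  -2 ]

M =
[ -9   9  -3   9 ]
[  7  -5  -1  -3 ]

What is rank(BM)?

First compute BM:
[[ -2,   4,  -4,   6],
 [  4,  -8,   8, -12],
 [  2,  -4,   4,  -6],
 [  4,  -8,   8, -12]]
Now row reduce the product.
R2 ← R2 + (2)·R1: [0, 0, 0, 0]
R3 ← R3 + R1: [0, 0, 0, 0]
R4 ← R4 + (2)·R1: [0, 0, 0, 0]
1 nonzero row, so rank(BM) = 1.

1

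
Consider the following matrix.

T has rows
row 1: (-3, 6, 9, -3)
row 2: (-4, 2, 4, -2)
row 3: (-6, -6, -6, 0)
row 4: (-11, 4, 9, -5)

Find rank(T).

2

Row reduce to echelon form.
R2 ← R2 − (4/3)·R1: [0, -6, -8, 2]
R3 ← R3 − (2)·R1: [0, -18, -24, 6]
R4 ← R4 − (11/3)·R1: [0, -18, -24, 6]
R3 ← R3 − (3)·R2: [0, 0, 0, 0]
R4 ← R4 − (3)·R2: [0, 0, 0, 0]
Echelon form has 2 nonzero rows, so rank(T) = 2.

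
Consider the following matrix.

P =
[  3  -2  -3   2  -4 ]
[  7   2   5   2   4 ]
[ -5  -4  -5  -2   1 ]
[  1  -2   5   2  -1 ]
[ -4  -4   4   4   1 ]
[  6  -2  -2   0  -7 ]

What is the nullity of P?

0

Row reduce to echelon form.
R2 ← R2 − (7/3)·R1: [0, 20/3, 12, -8/3, 40/3]
R3 ← R3 + (5/3)·R1: [0, -22/3, -10, 4/3, -17/3]
R4 ← R4 − (1/3)·R1: [0, -4/3, 6, 4/3, 1/3]
R5 ← R5 + (4/3)·R1: [0, -20/3, 0, 20/3, -13/3]
R6 ← R6 − (2)·R1: [0, 2, 4, -4, 1]
R3 ← R3 + (11/10)·R2: [0, 0, 16/5, -8/5, 9]
R4 ← R4 + (1/5)·R2: [0, 0, 42/5, 4/5, 3]
R5 ← R5 + R2: [0, 0, 12, 4, 9]
R6 ← R6 − (3/10)·R2: [0, 0, 2/5, -16/5, -3]
R4 ← R4 − (21/8)·R3: [0, 0, 0, 5, -165/8]
R5 ← R5 − (15/4)·R3: [0, 0, 0, 10, -99/4]
R6 ← R6 − (1/8)·R3: [0, 0, 0, -3, -33/8]
R5 ← R5 − (2)·R4: [0, 0, 0, 0, 33/2]
R6 ← R6 + (3/5)·R4: [0, 0, 0, 0, -33/2]
R6 ← R6 + R5: [0, 0, 0, 0, 0]
5 nonzero rows, so rank(P) = 5.
P has 5 columns; by rank–nullity, nullity = 5 − 5 = 0.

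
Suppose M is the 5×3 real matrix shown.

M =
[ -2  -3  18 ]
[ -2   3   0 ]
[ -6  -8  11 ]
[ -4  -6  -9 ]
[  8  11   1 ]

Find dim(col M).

Row reduce to echelon form.
R2 ← R2 − R1: [0, 6, -18]
R3 ← R3 − (3)·R1: [0, 1, -43]
R4 ← R4 − (2)·R1: [0, 0, -45]
R5 ← R5 + (4)·R1: [0, -1, 73]
R3 ← R3 − (1/6)·R2: [0, 0, -40]
R5 ← R5 + (1/6)·R2: [0, 0, 70]
R4 ← R4 − (9/8)·R3: [0, 0, 0]
R5 ← R5 + (7/4)·R3: [0, 0, 0]
Echelon form has 3 nonzero rows, so rank(M) = 3.
The column space has dimension equal to the rank: 3.

3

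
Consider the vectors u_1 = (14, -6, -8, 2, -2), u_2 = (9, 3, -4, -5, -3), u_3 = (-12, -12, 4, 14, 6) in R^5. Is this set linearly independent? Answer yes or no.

Form the matrix with these vectors as rows and row reduce.
R2 ← R2 − (9/14)·R1: [0, 48/7, 8/7, -44/7, -12/7]
R3 ← R3 + (6/7)·R1: [0, -120/7, -20/7, 110/7, 30/7]
R3 ← R3 + (5/2)·R2: [0, 0, 0, 0, 0]
2 nonzero rows, so the 3 vectors span a space of dimension 2.
Since 2 < 3, the vectors are linearly dependent.

no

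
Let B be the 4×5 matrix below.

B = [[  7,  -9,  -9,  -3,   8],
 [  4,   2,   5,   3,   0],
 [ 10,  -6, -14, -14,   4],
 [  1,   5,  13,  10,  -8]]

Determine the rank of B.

4

Row reduce to echelon form.
R2 ← R2 − (4/7)·R1: [0, 50/7, 71/7, 33/7, -32/7]
R3 ← R3 − (10/7)·R1: [0, 48/7, -8/7, -68/7, -52/7]
R4 ← R4 − (1/7)·R1: [0, 44/7, 100/7, 73/7, -64/7]
R3 ← R3 − (24/25)·R2: [0, 0, -272/25, -356/25, -76/25]
R4 ← R4 − (22/25)·R2: [0, 0, 134/25, 157/25, -128/25]
R4 ← R4 + (67/136)·R3: [0, 0, 0, -25/34, -225/34]
Echelon form has 4 nonzero rows, so rank(B) = 4.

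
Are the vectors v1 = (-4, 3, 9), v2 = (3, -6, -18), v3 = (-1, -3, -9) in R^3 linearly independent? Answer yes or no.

no

Form the matrix with these vectors as rows and row reduce.
R2 ← R2 + (3/4)·R1: [0, -15/4, -45/4]
R3 ← R3 − (1/4)·R1: [0, -15/4, -45/4]
R3 ← R3 − R2: [0, 0, 0]
2 nonzero rows, so the 3 vectors span a space of dimension 2.
Since 2 < 3, the vectors are linearly dependent.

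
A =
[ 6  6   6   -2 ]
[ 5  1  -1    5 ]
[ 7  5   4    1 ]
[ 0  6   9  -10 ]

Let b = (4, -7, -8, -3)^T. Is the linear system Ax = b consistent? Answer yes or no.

Row reduce the augmented matrix [A | b].
R2 ← R2 − (5/6)·R1: [0, -4, -6, 20/3, -31/3]
R3 ← R3 − (7/6)·R1: [0, -2, -3, 10/3, -38/3]
R3 ← R3 − (1/2)·R2: [0, 0, 0, 0, -15/2]
R4 ← R4 + (3/2)·R2: [0, 0, 0, 0, -37/2]
R4 ← R4 − (37/15)·R3: [0, 0, 0, 0, 0]
The echelon form has 3 nonzero rows; the last pivot sits in the augmented column, so rank(A) = 2 but rank([A|b]) = 3.
Since the ranks differ, the system is inconsistent.

no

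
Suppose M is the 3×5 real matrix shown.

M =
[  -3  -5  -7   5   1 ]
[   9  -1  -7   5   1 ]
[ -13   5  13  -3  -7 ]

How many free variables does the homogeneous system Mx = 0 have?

2

Row reduce to echelon form.
R2 ← R2 + (3)·R1: [0, -16, -28, 20, 4]
R3 ← R3 − (13/3)·R1: [0, 80/3, 130/3, -74/3, -34/3]
R3 ← R3 + (5/3)·R2: [0, 0, -10/3, 26/3, -14/3]
3 nonzero rows, so rank(M) = 3.
M has 5 columns; by rank–nullity, nullity = 5 − 3 = 2.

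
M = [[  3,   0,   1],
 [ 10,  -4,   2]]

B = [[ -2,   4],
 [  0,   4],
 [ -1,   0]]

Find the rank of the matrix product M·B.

First compute MB:
[[ -7,  12],
 [-22,  24]]
Now row reduce the product.
R2 ← R2 − (22/7)·R1: [0, -96/7]
2 nonzero rows, so rank(MB) = 2.

2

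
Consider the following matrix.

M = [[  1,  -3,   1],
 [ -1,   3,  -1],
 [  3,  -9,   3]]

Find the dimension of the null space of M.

2

Row reduce to echelon form.
R2 ← R2 + R1: [0, 0, 0]
R3 ← R3 − (3)·R1: [0, 0, 0]
1 nonzero row, so rank(M) = 1.
M has 3 columns; by rank–nullity, nullity = 3 − 1 = 2.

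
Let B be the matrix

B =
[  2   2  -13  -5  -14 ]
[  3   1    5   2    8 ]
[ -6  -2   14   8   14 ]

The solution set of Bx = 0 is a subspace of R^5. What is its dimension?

Row reduce to echelon form.
R2 ← R2 − (3/2)·R1: [0, -2, 49/2, 19/2, 29]
R3 ← R3 + (3)·R1: [0, 4, -25, -7, -28]
R3 ← R3 + (2)·R2: [0, 0, 24, 12, 30]
3 nonzero rows, so rank(B) = 3.
B has 5 columns; by rank–nullity, nullity = 5 − 3 = 2.

2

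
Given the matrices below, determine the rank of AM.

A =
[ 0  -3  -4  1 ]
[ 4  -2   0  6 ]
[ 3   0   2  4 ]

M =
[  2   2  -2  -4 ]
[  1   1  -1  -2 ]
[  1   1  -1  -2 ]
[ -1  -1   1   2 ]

1

First compute AM:
[[ -8,  -8,   8,  16],
 [  0,   0,   0,   0],
 [  4,   4,  -4,  -8]]
Now row reduce the product.
R3 ← R3 + (1/2)·R1: [0, 0, 0, 0]
1 nonzero row, so rank(AM) = 1.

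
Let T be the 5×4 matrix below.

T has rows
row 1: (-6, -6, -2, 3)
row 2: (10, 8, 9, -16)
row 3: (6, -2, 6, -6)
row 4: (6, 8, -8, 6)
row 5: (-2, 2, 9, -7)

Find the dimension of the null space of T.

0

Row reduce to echelon form.
R2 ← R2 + (5/3)·R1: [0, -2, 17/3, -11]
R3 ← R3 + R1: [0, -8, 4, -3]
R4 ← R4 + R1: [0, 2, -10, 9]
R5 ← R5 − (1/3)·R1: [0, 4, 29/3, -8]
R3 ← R3 − (4)·R2: [0, 0, -56/3, 41]
R4 ← R4 + R2: [0, 0, -13/3, -2]
R5 ← R5 + (2)·R2: [0, 0, 21, -30]
R4 ← R4 − (13/56)·R3: [0, 0, 0, -645/56]
R5 ← R5 + (9/8)·R3: [0, 0, 0, 129/8]
R5 ← R5 + (7/5)·R4: [0, 0, 0, 0]
4 nonzero rows, so rank(T) = 4.
T has 4 columns; by rank–nullity, nullity = 4 − 4 = 0.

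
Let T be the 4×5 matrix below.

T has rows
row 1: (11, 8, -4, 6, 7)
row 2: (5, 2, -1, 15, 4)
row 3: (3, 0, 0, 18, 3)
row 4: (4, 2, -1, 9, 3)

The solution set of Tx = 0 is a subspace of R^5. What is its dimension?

Row reduce to echelon form.
R2 ← R2 − (5/11)·R1: [0, -18/11, 9/11, 135/11, 9/11]
R3 ← R3 − (3/11)·R1: [0, -24/11, 12/11, 180/11, 12/11]
R4 ← R4 − (4/11)·R1: [0, -10/11, 5/11, 75/11, 5/11]
R3 ← R3 − (4/3)·R2: [0, 0, 0, 0, 0]
R4 ← R4 − (5/9)·R2: [0, 0, 0, 0, 0]
2 nonzero rows, so rank(T) = 2.
T has 5 columns; by rank–nullity, nullity = 5 − 2 = 3.

3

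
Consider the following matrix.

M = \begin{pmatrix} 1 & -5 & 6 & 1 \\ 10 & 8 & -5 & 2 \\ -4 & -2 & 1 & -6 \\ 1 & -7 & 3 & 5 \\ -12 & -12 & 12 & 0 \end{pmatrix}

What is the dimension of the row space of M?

Row reduce to echelon form.
R2 ← R2 − (10)·R1: [0, 58, -65, -8]
R3 ← R3 + (4)·R1: [0, -22, 25, -2]
R4 ← R4 − R1: [0, -2, -3, 4]
R5 ← R5 + (12)·R1: [0, -72, 84, 12]
R3 ← R3 + (11/29)·R2: [0, 0, 10/29, -146/29]
R4 ← R4 + (1/29)·R2: [0, 0, -152/29, 108/29]
R5 ← R5 + (36/29)·R2: [0, 0, 96/29, 60/29]
R4 ← R4 + (76/5)·R3: [0, 0, 0, -364/5]
R5 ← R5 − (48/5)·R3: [0, 0, 0, 252/5]
R5 ← R5 + (9/13)·R4: [0, 0, 0, 0]
Echelon form has 4 nonzero rows, so rank(M) = 4.
The row space has dimension equal to the rank: 4.

4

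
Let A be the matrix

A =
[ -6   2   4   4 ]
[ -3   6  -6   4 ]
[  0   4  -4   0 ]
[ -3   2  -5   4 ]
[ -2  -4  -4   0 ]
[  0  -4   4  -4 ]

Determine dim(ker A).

0

Row reduce to echelon form.
R2 ← R2 − (1/2)·R1: [0, 5, -8, 2]
R4 ← R4 − (1/2)·R1: [0, 1, -7, 2]
R5 ← R5 − (1/3)·R1: [0, -14/3, -16/3, -4/3]
R3 ← R3 − (4/5)·R2: [0, 0, 12/5, -8/5]
R4 ← R4 − (1/5)·R2: [0, 0, -27/5, 8/5]
R5 ← R5 + (14/15)·R2: [0, 0, -64/5, 8/15]
R6 ← R6 + (4/5)·R2: [0, 0, -12/5, -12/5]
R4 ← R4 + (9/4)·R3: [0, 0, 0, -2]
R5 ← R5 + (16/3)·R3: [0, 0, 0, -8]
R6 ← R6 + R3: [0, 0, 0, -4]
R5 ← R5 − (4)·R4: [0, 0, 0, 0]
R6 ← R6 − (2)·R4: [0, 0, 0, 0]
4 nonzero rows, so rank(A) = 4.
A has 4 columns; by rank–nullity, nullity = 4 − 4 = 0.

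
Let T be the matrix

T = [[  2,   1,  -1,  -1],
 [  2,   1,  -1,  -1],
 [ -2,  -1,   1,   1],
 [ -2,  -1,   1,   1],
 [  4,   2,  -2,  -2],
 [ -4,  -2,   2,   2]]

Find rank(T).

1

Row reduce to echelon form.
R2 ← R2 − R1: [0, 0, 0, 0]
R3 ← R3 + R1: [0, 0, 0, 0]
R4 ← R4 + R1: [0, 0, 0, 0]
R5 ← R5 − (2)·R1: [0, 0, 0, 0]
R6 ← R6 + (2)·R1: [0, 0, 0, 0]
Echelon form has 1 nonzero row, so rank(T) = 1.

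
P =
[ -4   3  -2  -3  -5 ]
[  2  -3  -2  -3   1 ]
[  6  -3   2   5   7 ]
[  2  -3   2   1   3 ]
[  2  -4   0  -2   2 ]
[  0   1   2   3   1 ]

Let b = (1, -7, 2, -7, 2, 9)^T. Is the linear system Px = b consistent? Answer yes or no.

no

Row reduce the augmented matrix [P | b].
R2 ← R2 + (1/2)·R1: [0, -3/2, -3, -9/2, -3/2, -13/2]
R3 ← R3 + (3/2)·R1: [0, 3/2, -1, 1/2, -1/2, 7/2]
R4 ← R4 + (1/2)·R1: [0, -3/2, 1, -1/2, 1/2, -13/2]
R5 ← R5 + (1/2)·R1: [0, -5/2, -1, -7/2, -1/2, 5/2]
R3 ← R3 + R2: [0, 0, -4, -4, -2, -3]
R4 ← R4 − R2: [0, 0, 4, 4, 2, 0]
R5 ← R5 − (5/3)·R2: [0, 0, 4, 4, 2, 40/3]
R6 ← R6 + (2/3)·R2: [0, 0, 0, 0, 0, 14/3]
R4 ← R4 + R3: [0, 0, 0, 0, 0, -3]
R5 ← R5 + R3: [0, 0, 0, 0, 0, 31/3]
R5 ← R5 + (31/9)·R4: [0, 0, 0, 0, 0, 0]
R6 ← R6 + (14/9)·R4: [0, 0, 0, 0, 0, 0]
The echelon form has 4 nonzero rows; the last pivot sits in the augmented column, so rank(P) = 3 but rank([P|b]) = 4.
Since the ranks differ, the system is inconsistent.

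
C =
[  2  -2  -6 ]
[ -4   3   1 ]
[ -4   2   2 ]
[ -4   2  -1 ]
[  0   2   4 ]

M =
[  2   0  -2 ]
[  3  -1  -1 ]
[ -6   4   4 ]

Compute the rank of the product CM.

3

First compute CM:
[[ 34, -22, -26],
 [ -5,   1,   9],
 [-14,   6,  14],
 [  4,  -6,   2],
 [-18,  14,  14]]
Now row reduce the product.
R2 ← R2 + (5/34)·R1: [0, -38/17, 88/17]
R3 ← R3 + (7/17)·R1: [0, -52/17, 56/17]
R4 ← R4 − (2/17)·R1: [0, -58/17, 86/17]
R5 ← R5 + (9/17)·R1: [0, 40/17, 4/17]
R3 ← R3 − (26/19)·R2: [0, 0, -72/19]
R4 ← R4 − (29/19)·R2: [0, 0, -54/19]
R5 ← R5 + (20/19)·R2: [0, 0, 108/19]
R4 ← R4 − (3/4)·R3: [0, 0, 0]
R5 ← R5 + (3/2)·R3: [0, 0, 0]
3 nonzero rows, so rank(CM) = 3.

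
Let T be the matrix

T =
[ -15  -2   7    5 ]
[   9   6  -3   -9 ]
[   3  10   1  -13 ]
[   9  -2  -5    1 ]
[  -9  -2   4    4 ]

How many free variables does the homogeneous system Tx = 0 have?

2

Row reduce to echelon form.
R2 ← R2 + (3/5)·R1: [0, 24/5, 6/5, -6]
R3 ← R3 + (1/5)·R1: [0, 48/5, 12/5, -12]
R4 ← R4 + (3/5)·R1: [0, -16/5, -4/5, 4]
R5 ← R5 − (3/5)·R1: [0, -4/5, -1/5, 1]
R3 ← R3 − (2)·R2: [0, 0, 0, 0]
R4 ← R4 + (2/3)·R2: [0, 0, 0, 0]
R5 ← R5 + (1/6)·R2: [0, 0, 0, 0]
2 nonzero rows, so rank(T) = 2.
T has 4 columns; by rank–nullity, nullity = 4 − 2 = 2.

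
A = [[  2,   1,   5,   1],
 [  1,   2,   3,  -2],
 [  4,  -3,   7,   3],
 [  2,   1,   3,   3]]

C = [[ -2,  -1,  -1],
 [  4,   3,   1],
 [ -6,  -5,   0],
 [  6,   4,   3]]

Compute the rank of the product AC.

First compute AC:
[[-24, -20,   2],
 [-24, -18,  -5],
 [-44, -36,   2],
 [  0,  -2,   8]]
Now row reduce the product.
R2 ← R2 − R1: [0, 2, -7]
R3 ← R3 − (11/6)·R1: [0, 2/3, -5/3]
R3 ← R3 − (1/3)·R2: [0, 0, 2/3]
R4 ← R4 + R2: [0, 0, 1]
R4 ← R4 − (3/2)·R3: [0, 0, 0]
3 nonzero rows, so rank(AC) = 3.

3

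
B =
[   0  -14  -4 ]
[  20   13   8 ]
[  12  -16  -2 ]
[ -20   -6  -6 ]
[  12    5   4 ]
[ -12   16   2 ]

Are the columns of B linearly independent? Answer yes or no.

Row reduce B to echelon form.
Swap R1 ↔ R2
R3 ← R3 − (3/5)·R1: [0, -119/5, -34/5]
R4 ← R4 + R1: [0, 7, 2]
R5 ← R5 − (3/5)·R1: [0, -14/5, -4/5]
R6 ← R6 + (3/5)·R1: [0, 119/5, 34/5]
R3 ← R3 − (17/10)·R2: [0, 0, 0]
R4 ← R4 + (1/2)·R2: [0, 0, 0]
R5 ← R5 − (1/5)·R2: [0, 0, 0]
R6 ← R6 + (17/10)·R2: [0, 0, 0]
2 pivots among 3 columns.
Only 2 < 3 pivot columns, so the columns are linearly dependent.

no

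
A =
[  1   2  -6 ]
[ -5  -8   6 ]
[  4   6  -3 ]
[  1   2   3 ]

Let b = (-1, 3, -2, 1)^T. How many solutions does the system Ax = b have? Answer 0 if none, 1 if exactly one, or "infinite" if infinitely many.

0

Row reduce the augmented matrix [A | b].
R2 ← R2 + (5)·R1: [0, 2, -24, -2]
R3 ← R3 − (4)·R1: [0, -2, 21, 2]
R4 ← R4 − R1: [0, 0, 9, 2]
R3 ← R3 + R2: [0, 0, -3, 0]
R4 ← R4 + (3)·R3: [0, 0, 0, 2]
The echelon form has 4 nonzero rows; the last pivot sits in the augmented column, so rank(A) = 3 but rank([A|b]) = 4.
Since the ranks differ, the system is inconsistent.
It has no solutions.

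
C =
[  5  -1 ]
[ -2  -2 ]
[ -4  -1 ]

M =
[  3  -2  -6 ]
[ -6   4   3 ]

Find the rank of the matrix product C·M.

First compute CM:
[[ 21, -14, -33],
 [  6,  -4,   6],
 [ -6,   4,  21]]
Now row reduce the product.
R2 ← R2 − (2/7)·R1: [0, 0, 108/7]
R3 ← R3 + (2/7)·R1: [0, 0, 81/7]
R3 ← R3 − (3/4)·R2: [0, 0, 0]
2 nonzero rows, so rank(CM) = 2.

2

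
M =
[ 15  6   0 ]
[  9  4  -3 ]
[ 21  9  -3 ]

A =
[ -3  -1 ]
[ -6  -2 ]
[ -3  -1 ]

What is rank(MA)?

First compute MA:
[[-81, -27],
 [-42, -14],
 [-108, -36]]
Now row reduce the product.
R2 ← R2 − (14/27)·R1: [0, 0]
R3 ← R3 − (4/3)·R1: [0, 0]
1 nonzero row, so rank(MA) = 1.

1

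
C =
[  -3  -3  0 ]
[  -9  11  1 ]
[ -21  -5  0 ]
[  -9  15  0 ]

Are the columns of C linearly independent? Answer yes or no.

Row reduce C to echelon form.
R2 ← R2 − (3)·R1: [0, 20, 1]
R3 ← R3 − (7)·R1: [0, 16, 0]
R4 ← R4 − (3)·R1: [0, 24, 0]
R3 ← R3 − (4/5)·R2: [0, 0, -4/5]
R4 ← R4 − (6/5)·R2: [0, 0, -6/5]
R4 ← R4 − (3/2)·R3: [0, 0, 0]
3 pivots among 3 columns.
Every column is a pivot column, so the columns are linearly independent.

yes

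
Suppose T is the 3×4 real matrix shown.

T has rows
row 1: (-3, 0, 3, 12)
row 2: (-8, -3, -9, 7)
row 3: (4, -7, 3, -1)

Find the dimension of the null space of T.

1

Row reduce to echelon form.
R2 ← R2 − (8/3)·R1: [0, -3, -17, -25]
R3 ← R3 + (4/3)·R1: [0, -7, 7, 15]
R3 ← R3 − (7/3)·R2: [0, 0, 140/3, 220/3]
3 nonzero rows, so rank(T) = 3.
T has 4 columns; by rank–nullity, nullity = 4 − 3 = 1.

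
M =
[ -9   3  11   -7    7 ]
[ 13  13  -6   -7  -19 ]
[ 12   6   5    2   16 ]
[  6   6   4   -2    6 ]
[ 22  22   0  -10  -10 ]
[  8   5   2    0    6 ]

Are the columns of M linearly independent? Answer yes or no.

no

Row reduce M to echelon form.
R2 ← R2 + (13/9)·R1: [0, 52/3, 89/9, -154/9, -80/9]
R3 ← R3 + (4/3)·R1: [0, 10, 59/3, -22/3, 76/3]
R4 ← R4 + (2/3)·R1: [0, 8, 34/3, -20/3, 32/3]
R5 ← R5 + (22/9)·R1: [0, 88/3, 242/9, -244/9, 64/9]
R6 ← R6 + (8/9)·R1: [0, 23/3, 106/9, -56/9, 110/9]
R3 ← R3 − (15/26)·R2: [0, 0, 363/26, 33/13, 396/13]
R4 ← R4 − (6/13)·R2: [0, 0, 88/13, 16/13, 192/13]
R5 ← R5 − (22/13)·R2: [0, 0, 132/13, 24/13, 288/13]
R6 ← R6 − (23/52)·R2: [0, 0, 385/52, 35/26, 210/13]
R4 ← R4 − (16/33)·R3: [0, 0, 0, 0, 0]
R5 ← R5 − (8/11)·R3: [0, 0, 0, 0, 0]
R6 ← R6 − (35/66)·R3: [0, 0, 0, 0, 0]
3 pivots among 5 columns.
Only 3 < 5 pivot columns, so the columns are linearly dependent.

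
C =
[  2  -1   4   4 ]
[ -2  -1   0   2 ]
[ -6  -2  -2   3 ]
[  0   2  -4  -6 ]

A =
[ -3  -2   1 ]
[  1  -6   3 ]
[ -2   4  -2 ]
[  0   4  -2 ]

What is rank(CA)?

First compute CA:
[[-15,  34, -17],
 [  5,  18,  -9],
 [ 20,  28, -14],
 [ 10, -52,  26]]
Now row reduce the product.
R2 ← R2 + (1/3)·R1: [0, 88/3, -44/3]
R3 ← R3 + (4/3)·R1: [0, 220/3, -110/3]
R4 ← R4 + (2/3)·R1: [0, -88/3, 44/3]
R3 ← R3 − (5/2)·R2: [0, 0, 0]
R4 ← R4 + R2: [0, 0, 0]
2 nonzero rows, so rank(CA) = 2.

2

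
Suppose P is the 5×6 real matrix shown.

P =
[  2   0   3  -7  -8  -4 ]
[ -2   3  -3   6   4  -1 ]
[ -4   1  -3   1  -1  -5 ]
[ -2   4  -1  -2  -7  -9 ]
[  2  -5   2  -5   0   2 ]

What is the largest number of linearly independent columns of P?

Row reduce to echelon form.
R2 ← R2 + R1: [0, 3, 0, -1, -4, -5]
R3 ← R3 + (2)·R1: [0, 1, 3, -13, -17, -13]
R4 ← R4 + R1: [0, 4, 2, -9, -15, -13]
R5 ← R5 − R1: [0, -5, -1, 2, 8, 6]
R3 ← R3 − (1/3)·R2: [0, 0, 3, -38/3, -47/3, -34/3]
R4 ← R4 − (4/3)·R2: [0, 0, 2, -23/3, -29/3, -19/3]
R5 ← R5 + (5/3)·R2: [0, 0, -1, 1/3, 4/3, -7/3]
R4 ← R4 − (2/3)·R3: [0, 0, 0, 7/9, 7/9, 11/9]
R5 ← R5 + (1/3)·R3: [0, 0, 0, -35/9, -35/9, -55/9]
R5 ← R5 + (5)·R4: [0, 0, 0, 0, 0, 0]
Echelon form has 4 nonzero rows, so rank(P) = 4.
The rank gives the maximum number of linearly independent columns: 4.

4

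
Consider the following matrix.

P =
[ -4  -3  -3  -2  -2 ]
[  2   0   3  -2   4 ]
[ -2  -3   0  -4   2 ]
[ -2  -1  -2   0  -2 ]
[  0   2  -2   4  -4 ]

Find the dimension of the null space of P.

Row reduce to echelon form.
R2 ← R2 + (1/2)·R1: [0, -3/2, 3/2, -3, 3]
R3 ← R3 − (1/2)·R1: [0, -3/2, 3/2, -3, 3]
R4 ← R4 − (1/2)·R1: [0, 1/2, -1/2, 1, -1]
R3 ← R3 − R2: [0, 0, 0, 0, 0]
R4 ← R4 + (1/3)·R2: [0, 0, 0, 0, 0]
R5 ← R5 + (4/3)·R2: [0, 0, 0, 0, 0]
2 nonzero rows, so rank(P) = 2.
P has 5 columns; by rank–nullity, nullity = 5 − 2 = 3.

3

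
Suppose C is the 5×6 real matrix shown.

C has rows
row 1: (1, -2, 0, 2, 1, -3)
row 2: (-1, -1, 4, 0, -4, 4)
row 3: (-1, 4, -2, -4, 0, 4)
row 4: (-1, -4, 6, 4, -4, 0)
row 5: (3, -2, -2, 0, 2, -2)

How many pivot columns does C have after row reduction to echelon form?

Row reduce to echelon form.
R2 ← R2 + R1: [0, -3, 4, 2, -3, 1]
R3 ← R3 + R1: [0, 2, -2, -2, 1, 1]
R4 ← R4 + R1: [0, -6, 6, 6, -3, -3]
R5 ← R5 − (3)·R1: [0, 4, -2, -6, -1, 7]
R3 ← R3 + (2/3)·R2: [0, 0, 2/3, -2/3, -1, 5/3]
R4 ← R4 − (2)·R2: [0, 0, -2, 2, 3, -5]
R5 ← R5 + (4/3)·R2: [0, 0, 10/3, -10/3, -5, 25/3]
R4 ← R4 + (3)·R3: [0, 0, 0, 0, 0, 0]
R5 ← R5 − (5)·R3: [0, 0, 0, 0, 0, 0]
Echelon form has 3 nonzero rows, so rank(C) = 3.
Each nonzero row contributes one pivot column: 3 pivot columns.

3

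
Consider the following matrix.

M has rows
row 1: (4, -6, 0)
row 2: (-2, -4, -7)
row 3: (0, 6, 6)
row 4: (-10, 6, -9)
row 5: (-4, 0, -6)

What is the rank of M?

Row reduce to echelon form.
R2 ← R2 + (1/2)·R1: [0, -7, -7]
R4 ← R4 + (5/2)·R1: [0, -9, -9]
R5 ← R5 + R1: [0, -6, -6]
R3 ← R3 + (6/7)·R2: [0, 0, 0]
R4 ← R4 − (9/7)·R2: [0, 0, 0]
R5 ← R5 − (6/7)·R2: [0, 0, 0]
Echelon form has 2 nonzero rows, so rank(M) = 2.

2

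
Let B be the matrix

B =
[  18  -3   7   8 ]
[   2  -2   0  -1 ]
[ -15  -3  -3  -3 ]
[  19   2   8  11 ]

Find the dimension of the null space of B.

Row reduce to echelon form.
R2 ← R2 − (1/9)·R1: [0, -5/3, -7/9, -17/9]
R3 ← R3 + (5/6)·R1: [0, -11/2, 17/6, 11/3]
R4 ← R4 − (19/18)·R1: [0, 31/6, 11/18, 23/9]
R3 ← R3 − (33/10)·R2: [0, 0, 27/5, 99/10]
R4 ← R4 + (31/10)·R2: [0, 0, -9/5, -33/10]
R4 ← R4 + (1/3)·R3: [0, 0, 0, 0]
3 nonzero rows, so rank(B) = 3.
B has 4 columns; by rank–nullity, nullity = 4 − 3 = 1.

1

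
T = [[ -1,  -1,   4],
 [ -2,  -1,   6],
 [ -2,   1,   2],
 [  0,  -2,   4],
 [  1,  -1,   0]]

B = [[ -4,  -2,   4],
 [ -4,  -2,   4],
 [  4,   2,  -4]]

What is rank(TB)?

1

First compute TB:
[[ 24,  12, -24],
 [ 36,  18, -36],
 [ 12,   6, -12],
 [ 24,  12, -24],
 [  0,   0,   0]]
Now row reduce the product.
R2 ← R2 − (3/2)·R1: [0, 0, 0]
R3 ← R3 − (1/2)·R1: [0, 0, 0]
R4 ← R4 − R1: [0, 0, 0]
1 nonzero row, so rank(TB) = 1.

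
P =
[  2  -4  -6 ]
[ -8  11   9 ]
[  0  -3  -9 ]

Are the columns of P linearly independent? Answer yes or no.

Row reduce P to echelon form.
R2 ← R2 + (4)·R1: [0, -5, -15]
R3 ← R3 − (3/5)·R2: [0, 0, 0]
2 pivots among 3 columns.
Only 2 < 3 pivot columns, so the columns are linearly dependent.

no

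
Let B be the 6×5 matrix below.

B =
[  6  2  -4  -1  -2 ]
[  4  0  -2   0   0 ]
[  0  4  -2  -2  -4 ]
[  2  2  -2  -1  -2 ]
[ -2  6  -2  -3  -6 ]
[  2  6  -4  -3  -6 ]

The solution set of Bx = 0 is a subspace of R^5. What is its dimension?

Row reduce to echelon form.
R2 ← R2 − (2/3)·R1: [0, -4/3, 2/3, 2/3, 4/3]
R4 ← R4 − (1/3)·R1: [0, 4/3, -2/3, -2/3, -4/3]
R5 ← R5 + (1/3)·R1: [0, 20/3, -10/3, -10/3, -20/3]
R6 ← R6 − (1/3)·R1: [0, 16/3, -8/3, -8/3, -16/3]
R3 ← R3 + (3)·R2: [0, 0, 0, 0, 0]
R4 ← R4 + R2: [0, 0, 0, 0, 0]
R5 ← R5 + (5)·R2: [0, 0, 0, 0, 0]
R6 ← R6 + (4)·R2: [0, 0, 0, 0, 0]
2 nonzero rows, so rank(B) = 2.
B has 5 columns; by rank–nullity, nullity = 5 − 2 = 3.

3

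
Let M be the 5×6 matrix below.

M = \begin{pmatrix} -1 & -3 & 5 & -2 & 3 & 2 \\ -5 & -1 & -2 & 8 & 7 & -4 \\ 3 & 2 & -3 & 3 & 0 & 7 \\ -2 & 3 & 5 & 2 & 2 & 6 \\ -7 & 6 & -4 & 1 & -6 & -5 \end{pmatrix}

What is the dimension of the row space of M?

5

Row reduce to echelon form.
R2 ← R2 − (5)·R1: [0, 14, -27, 18, -8, -14]
R3 ← R3 + (3)·R1: [0, -7, 12, -3, 9, 13]
R4 ← R4 − (2)·R1: [0, 9, -5, 6, -4, 2]
R5 ← R5 − (7)·R1: [0, 27, -39, 15, -27, -19]
R3 ← R3 + (1/2)·R2: [0, 0, -3/2, 6, 5, 6]
R4 ← R4 − (9/14)·R2: [0, 0, 173/14, -39/7, 8/7, 11]
R5 ← R5 − (27/14)·R2: [0, 0, 183/14, -138/7, -81/7, 8]
R4 ← R4 + (173/21)·R3: [0, 0, 0, 307/7, 127/3, 423/7]
R5 ← R5 + (61/7)·R3: [0, 0, 0, 228/7, 32, 422/7]
R5 ← R5 − (228/307)·R4: [0, 0, 0, 0, 172/307, 4730/307]
Echelon form has 5 nonzero rows, so rank(M) = 5.
The row space has dimension equal to the rank: 5.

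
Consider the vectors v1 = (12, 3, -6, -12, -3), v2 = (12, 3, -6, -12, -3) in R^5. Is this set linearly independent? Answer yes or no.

Form the matrix with these vectors as rows and row reduce.
R2 ← R2 − R1: [0, 0, 0, 0, 0]
1 nonzero row, so the 2 vectors span a space of dimension 1.
Since 1 < 2, the vectors are linearly dependent.

no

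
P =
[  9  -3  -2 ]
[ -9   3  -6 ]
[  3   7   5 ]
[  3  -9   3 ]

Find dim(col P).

3

Row reduce to echelon form.
R2 ← R2 + R1: [0, 0, -8]
R3 ← R3 − (1/3)·R1: [0, 8, 17/3]
R4 ← R4 − (1/3)·R1: [0, -8, 11/3]
Swap R2 ↔ R3
R4 ← R4 + R2: [0, 0, 28/3]
R4 ← R4 + (7/6)·R3: [0, 0, 0]
Echelon form has 3 nonzero rows, so rank(P) = 3.
The column space has dimension equal to the rank: 3.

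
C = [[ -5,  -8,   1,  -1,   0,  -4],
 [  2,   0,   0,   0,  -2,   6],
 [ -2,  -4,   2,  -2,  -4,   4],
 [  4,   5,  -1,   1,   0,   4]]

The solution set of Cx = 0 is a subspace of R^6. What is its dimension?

Row reduce to echelon form.
R2 ← R2 + (2/5)·R1: [0, -16/5, 2/5, -2/5, -2, 22/5]
R3 ← R3 − (2/5)·R1: [0, -4/5, 8/5, -8/5, -4, 28/5]
R4 ← R4 + (4/5)·R1: [0, -7/5, -1/5, 1/5, 0, 4/5]
R3 ← R3 − (1/4)·R2: [0, 0, 3/2, -3/2, -7/2, 9/2]
R4 ← R4 − (7/16)·R2: [0, 0, -3/8, 3/8, 7/8, -9/8]
R4 ← R4 + (1/4)·R3: [0, 0, 0, 0, 0, 0]
3 nonzero rows, so rank(C) = 3.
C has 6 columns; by rank–nullity, nullity = 6 − 3 = 3.

3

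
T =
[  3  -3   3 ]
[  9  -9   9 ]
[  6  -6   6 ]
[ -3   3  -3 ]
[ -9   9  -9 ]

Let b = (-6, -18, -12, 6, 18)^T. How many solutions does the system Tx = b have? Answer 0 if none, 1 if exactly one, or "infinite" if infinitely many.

Row reduce the augmented matrix [T | b].
R2 ← R2 − (3)·R1: [0, 0, 0, 0]
R3 ← R3 − (2)·R1: [0, 0, 0, 0]
R4 ← R4 + R1: [0, 0, 0, 0]
R5 ← R5 + (3)·R1: [0, 0, 0, 0]
The echelon form has 1 nonzero rows, and every pivot lies in the first 3 columns, so rank(T) = rank([T|b]) = 1.
The system is consistent.
rank = 1 < 3 unknowns, so there are infinitely many solutions.

infinite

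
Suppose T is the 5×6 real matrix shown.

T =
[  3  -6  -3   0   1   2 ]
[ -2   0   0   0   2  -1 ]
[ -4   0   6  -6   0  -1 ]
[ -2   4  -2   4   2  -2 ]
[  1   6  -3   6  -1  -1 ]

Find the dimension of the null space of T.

3

Row reduce to echelon form.
R2 ← R2 + (2/3)·R1: [0, -4, -2, 0, 8/3, 1/3]
R3 ← R3 + (4/3)·R1: [0, -8, 2, -6, 4/3, 5/3]
R4 ← R4 + (2/3)·R1: [0, 0, -4, 4, 8/3, -2/3]
R5 ← R5 − (1/3)·R1: [0, 8, -2, 6, -4/3, -5/3]
R3 ← R3 − (2)·R2: [0, 0, 6, -6, -4, 1]
R5 ← R5 + (2)·R2: [0, 0, -6, 6, 4, -1]
R4 ← R4 + (2/3)·R3: [0, 0, 0, 0, 0, 0]
R5 ← R5 + R3: [0, 0, 0, 0, 0, 0]
3 nonzero rows, so rank(T) = 3.
T has 6 columns; by rank–nullity, nullity = 6 − 3 = 3.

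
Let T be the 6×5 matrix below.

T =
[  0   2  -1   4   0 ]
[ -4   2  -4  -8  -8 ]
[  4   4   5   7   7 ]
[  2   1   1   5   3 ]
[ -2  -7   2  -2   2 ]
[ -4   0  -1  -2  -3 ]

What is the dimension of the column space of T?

Row reduce to echelon form.
Swap R1 ↔ R2
R3 ← R3 + R1: [0, 6, 1, -1, -1]
R4 ← R4 + (1/2)·R1: [0, 2, -1, 1, -1]
R5 ← R5 − (1/2)·R1: [0, -8, 4, 2, 6]
R6 ← R6 − R1: [0, -2, 3, 6, 5]
R3 ← R3 − (3)·R2: [0, 0, 4, -13, -1]
R4 ← R4 − R2: [0, 0, 0, -3, -1]
R5 ← R5 + (4)·R2: [0, 0, 0, 18, 6]
R6 ← R6 + R2: [0, 0, 2, 10, 5]
R6 ← R6 − (1/2)·R3: [0, 0, 0, 33/2, 11/2]
R5 ← R5 + (6)·R4: [0, 0, 0, 0, 0]
R6 ← R6 + (11/2)·R4: [0, 0, 0, 0, 0]
Echelon form has 4 nonzero rows, so rank(T) = 4.
The column space has dimension equal to the rank: 4.

4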